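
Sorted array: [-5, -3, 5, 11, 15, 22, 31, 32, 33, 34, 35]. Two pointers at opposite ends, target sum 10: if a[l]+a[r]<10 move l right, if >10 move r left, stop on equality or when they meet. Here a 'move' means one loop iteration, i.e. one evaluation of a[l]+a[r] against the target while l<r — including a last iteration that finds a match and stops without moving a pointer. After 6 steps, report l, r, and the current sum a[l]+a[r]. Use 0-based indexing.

l=0 r=10: -5+35=30 >10, r--
l=0 r=9: -5+34=29 >10, r--
l=0 r=8: -5+33=28 >10, r--
l=0 r=7: -5+32=27 >10, r--
l=0 r=6: -5+31=26 >10, r--
l=0 r=5: -5+22=17 >10, r--

l=0, r=4, sum=10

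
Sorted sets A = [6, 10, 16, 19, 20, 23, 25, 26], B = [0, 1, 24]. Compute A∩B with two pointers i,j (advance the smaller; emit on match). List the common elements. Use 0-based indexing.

intersection = []

[i=0,j=0] 6>0 → j++
[i=0,j=1] 6>1 → j++
[i=0,j=2] 6<24 → i++
[i=1,j=2] 10<24 → i++
[i=2,j=2] 16<24 → i++
[i=3,j=2] 19<24 → i++
[i=4,j=2] 20<24 → i++
[i=5,j=2] 23<24 → i++
[i=6,j=2] 25>24 → j++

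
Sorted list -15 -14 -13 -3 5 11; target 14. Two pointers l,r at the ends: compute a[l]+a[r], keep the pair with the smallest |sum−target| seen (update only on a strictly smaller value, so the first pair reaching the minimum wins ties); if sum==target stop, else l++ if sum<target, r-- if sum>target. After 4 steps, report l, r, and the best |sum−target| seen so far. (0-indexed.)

[0,5] -15+11=-4 d=18 * → l++
[1,5] -14+11=-3 d=17 * → l++
[2,5] -13+11=-2 d=16 * → l++
[3,5] -3+11=8 d=6 * → l++

l=4, r=5, best |Δ|=6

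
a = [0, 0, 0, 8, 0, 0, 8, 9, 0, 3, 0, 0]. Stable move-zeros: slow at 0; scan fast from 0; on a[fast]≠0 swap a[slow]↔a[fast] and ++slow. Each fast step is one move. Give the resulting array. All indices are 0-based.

[8, 8, 9, 3, 0, 0, 0, 0, 0, 0, 0, 0]

slow=0 fast=0: a[fast]=0, fast++
slow=0 fast=1: a[fast]=0, fast++
slow=0 fast=2: a[fast]=0, fast++
slow=0 fast=3: a[fast]=8≠0 swap→a[0]=8, slow++,fast++
slow=1 fast=4: a[fast]=0, fast++
slow=1 fast=5: a[fast]=0, fast++
slow=1 fast=6: a[fast]=8≠0 swap→a[1]=8, slow++,fast++
slow=2 fast=7: a[fast]=9≠0 swap→a[2]=9, slow++,fast++
slow=3 fast=8: a[fast]=0, fast++
slow=3 fast=9: a[fast]=3≠0 swap→a[3]=3, slow++,fast++
slow=4 fast=10: a[fast]=0, fast++
slow=4 fast=11: a[fast]=0, fast++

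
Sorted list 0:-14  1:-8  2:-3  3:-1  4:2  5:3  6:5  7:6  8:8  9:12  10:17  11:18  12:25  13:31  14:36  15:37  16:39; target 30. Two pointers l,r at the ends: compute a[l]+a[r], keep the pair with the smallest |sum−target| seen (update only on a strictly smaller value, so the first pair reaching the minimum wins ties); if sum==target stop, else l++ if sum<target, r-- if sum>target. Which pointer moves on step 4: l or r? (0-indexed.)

r

l=0 r=16: -14+39=25 d=5 *, l++
l=1 r=16: -8+39=31 d=1 *, r--
l=1 r=15: -8+37=29 d=1, l++
l=2 r=15: -3+37=34 d=4, r--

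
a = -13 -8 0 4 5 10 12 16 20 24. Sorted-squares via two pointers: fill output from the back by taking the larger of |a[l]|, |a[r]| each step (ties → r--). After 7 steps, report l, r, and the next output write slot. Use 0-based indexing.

l=0 r=9: |-13|<=|24| out[9]=576, r--
l=0 r=8: |-13|<=|20| out[8]=400, r--
l=0 r=7: |-13|<=|16| out[7]=256, r--
l=0 r=6: |-13|>|12| out[6]=169, l++
l=1 r=6: |-8|<=|12| out[5]=144, r--
l=1 r=5: |-8|<=|10| out[4]=100, r--
l=1 r=4: |-8|>|5| out[3]=64, l++

l=2, r=4, next write slot=2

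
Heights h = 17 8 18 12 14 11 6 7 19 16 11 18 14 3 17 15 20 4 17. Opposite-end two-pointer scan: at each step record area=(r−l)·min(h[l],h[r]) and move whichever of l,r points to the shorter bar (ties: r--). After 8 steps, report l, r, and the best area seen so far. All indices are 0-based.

l=6, r=16, best area=306

l=0 r=18: min(17,17)*18=306 best=306 *, r--
l=0 r=17: min(17,4)*17=68 best=306, r--
l=0 r=16: min(17,20)*16=272 best=306, l++
l=1 r=16: min(8,20)*15=120 best=306, l++
l=2 r=16: min(18,20)*14=252 best=306, l++
l=3 r=16: min(12,20)*13=156 best=306, l++
l=4 r=16: min(14,20)*12=168 best=306, l++
l=5 r=16: min(11,20)*11=121 best=306, l++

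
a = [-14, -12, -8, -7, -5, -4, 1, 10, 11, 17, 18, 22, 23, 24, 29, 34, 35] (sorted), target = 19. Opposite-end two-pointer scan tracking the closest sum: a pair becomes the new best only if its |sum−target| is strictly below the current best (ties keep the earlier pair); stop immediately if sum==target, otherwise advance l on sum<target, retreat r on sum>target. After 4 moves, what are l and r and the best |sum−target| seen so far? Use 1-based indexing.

l=3, r=15, best |Δ|=1

l=1 r=17: -14+35=21 d=2 *, r--
l=1 r=16: -14+34=20 d=1 *, r--
l=1 r=15: -14+29=15 d=4, l++
l=2 r=15: -12+29=17 d=2, l++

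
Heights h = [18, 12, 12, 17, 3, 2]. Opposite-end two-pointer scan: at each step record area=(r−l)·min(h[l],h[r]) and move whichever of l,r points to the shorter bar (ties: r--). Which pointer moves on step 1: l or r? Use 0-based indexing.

l=0 r=5: min(18,2)*5=10 best=10 *, r--

r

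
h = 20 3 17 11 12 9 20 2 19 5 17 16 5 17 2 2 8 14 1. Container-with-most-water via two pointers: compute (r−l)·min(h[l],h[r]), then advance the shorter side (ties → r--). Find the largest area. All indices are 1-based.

[1,19] min(20,1)*18=18 best=18 * → r--
[1,18] min(20,14)*17=238 best=238 * → r--
[1,17] min(20,8)*16=128 best=238 → r--
[1,16] min(20,2)*15=30 best=238 → r--
[1,15] min(20,2)*14=28 best=238 → r--
[1,14] min(20,17)*13=221 best=238 → r--
[1,13] min(20,5)*12=60 best=238 → r--
[1,12] min(20,16)*11=176 best=238 → r--
[1,11] min(20,17)*10=170 best=238 → r--
[1,10] min(20,5)*9=45 best=238 → r--
[1,9] min(20,19)*8=152 best=238 → r--
[1,8] min(20,2)*7=14 best=238 → r--
[1,7] min(20,20)*6=120 best=238 → r--
[1,6] min(20,9)*5=45 best=238 → r--
[1,5] min(20,12)*4=48 best=238 → r--
[1,4] min(20,11)*3=33 best=238 → r--
[1,3] min(20,17)*2=34 best=238 → r--
[1,2] min(20,3)*1=3 best=238 → r--

max area = 238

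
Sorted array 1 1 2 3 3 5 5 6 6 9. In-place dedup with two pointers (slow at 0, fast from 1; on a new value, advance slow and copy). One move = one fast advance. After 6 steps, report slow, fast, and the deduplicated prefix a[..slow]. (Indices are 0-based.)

slow=3, fast=7, prefix=[1, 2, 3, 5]

(s=0,f=1) a[fast]=1=a[slow] dup → fast++
(s=0,f=2) a[fast]=2≠a[slow]=1 write a[1]=2 → slow++,fast++
(s=1,f=3) a[fast]=3≠a[slow]=2 write a[2]=3 → slow++,fast++
(s=2,f=4) a[fast]=3=a[slow] dup → fast++
(s=2,f=5) a[fast]=5≠a[slow]=3 write a[3]=5 → slow++,fast++
(s=3,f=6) a[fast]=5=a[slow] dup → fast++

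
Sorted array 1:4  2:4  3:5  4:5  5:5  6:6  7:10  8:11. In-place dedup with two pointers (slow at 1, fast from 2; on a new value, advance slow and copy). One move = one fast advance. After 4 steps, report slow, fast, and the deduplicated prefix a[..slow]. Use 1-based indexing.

(s=1,f=2) a[fast]=4=a[slow] dup → fast++
(s=1,f=3) a[fast]=5≠a[slow]=4 write a[2]=5 → slow++,fast++
(s=2,f=4) a[fast]=5=a[slow] dup → fast++
(s=2,f=5) a[fast]=5=a[slow] dup → fast++

slow=2, fast=6, prefix=[4, 5]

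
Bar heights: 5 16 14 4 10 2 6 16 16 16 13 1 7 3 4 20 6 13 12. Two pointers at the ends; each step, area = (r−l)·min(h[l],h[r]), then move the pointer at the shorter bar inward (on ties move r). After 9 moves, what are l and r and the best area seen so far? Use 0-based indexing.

l=6, r=15, best area=224

l=0 r=18: min(5,12)*18=90 best=90 *, l++
l=1 r=18: min(16,12)*17=204 best=204 *, r--
l=1 r=17: min(16,13)*16=208 best=208 *, r--
l=1 r=16: min(16,6)*15=90 best=208, r--
l=1 r=15: min(16,20)*14=224 best=224 *, l++
l=2 r=15: min(14,20)*13=182 best=224, l++
l=3 r=15: min(4,20)*12=48 best=224, l++
l=4 r=15: min(10,20)*11=110 best=224, l++
l=5 r=15: min(2,20)*10=20 best=224, l++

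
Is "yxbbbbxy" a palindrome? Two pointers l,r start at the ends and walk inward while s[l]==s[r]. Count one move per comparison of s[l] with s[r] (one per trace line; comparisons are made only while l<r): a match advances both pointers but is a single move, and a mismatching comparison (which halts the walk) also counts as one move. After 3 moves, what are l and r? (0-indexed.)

[0,7] 'y'=='y' → l++,r--
[1,6] 'x'=='x' → l++,r--
[2,5] 'b'=='b' → l++,r--

l=3, r=4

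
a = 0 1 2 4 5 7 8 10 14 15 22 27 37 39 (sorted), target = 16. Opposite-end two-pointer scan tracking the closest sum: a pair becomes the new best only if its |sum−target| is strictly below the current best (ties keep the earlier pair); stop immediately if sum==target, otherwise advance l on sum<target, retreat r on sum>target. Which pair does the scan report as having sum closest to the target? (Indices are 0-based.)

pair (1, 15) with sum 16 (|Δ|=0)

l=0 r=13: 0+39=39 d=23 *, r--
l=0 r=12: 0+37=37 d=21 *, r--
l=0 r=11: 0+27=27 d=11 *, r--
l=0 r=10: 0+22=22 d=6 *, r--
l=0 r=9: 0+15=15 d=1 *, l++
l=1 r=9: 1+15=16 d=0 *, stop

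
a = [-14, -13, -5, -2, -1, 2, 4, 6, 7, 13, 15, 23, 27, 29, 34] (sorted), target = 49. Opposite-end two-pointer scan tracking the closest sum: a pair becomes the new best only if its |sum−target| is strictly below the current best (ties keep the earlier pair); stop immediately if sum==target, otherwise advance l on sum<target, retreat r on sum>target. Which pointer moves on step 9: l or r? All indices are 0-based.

l

l=0 r=14: -14+34=20 d=29 *, l++
l=1 r=14: -13+34=21 d=28 *, l++
l=2 r=14: -5+34=29 d=20 *, l++
l=3 r=14: -2+34=32 d=17 *, l++
l=4 r=14: -1+34=33 d=16 *, l++
l=5 r=14: 2+34=36 d=13 *, l++
l=6 r=14: 4+34=38 d=11 *, l++
l=7 r=14: 6+34=40 d=9 *, l++
l=8 r=14: 7+34=41 d=8 *, l++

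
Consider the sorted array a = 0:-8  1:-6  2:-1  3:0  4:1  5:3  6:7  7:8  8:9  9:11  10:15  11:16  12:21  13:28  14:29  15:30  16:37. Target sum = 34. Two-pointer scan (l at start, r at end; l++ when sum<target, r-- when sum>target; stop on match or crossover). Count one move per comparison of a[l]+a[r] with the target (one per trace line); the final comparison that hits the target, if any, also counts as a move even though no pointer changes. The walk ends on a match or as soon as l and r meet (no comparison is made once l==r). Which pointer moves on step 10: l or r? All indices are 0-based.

r

l=0 r=16: -8+37=29 <34, l++
l=1 r=16: -6+37=31 <34, l++
l=2 r=16: -1+37=36 >34, r--
l=2 r=15: -1+30=29 <34, l++
l=3 r=15: 0+30=30 <34, l++
l=4 r=15: 1+30=31 <34, l++
l=5 r=15: 3+30=33 <34, l++
l=6 r=15: 7+30=37 >34, r--
l=6 r=14: 7+29=36 >34, r--
l=6 r=13: 7+28=35 >34, r--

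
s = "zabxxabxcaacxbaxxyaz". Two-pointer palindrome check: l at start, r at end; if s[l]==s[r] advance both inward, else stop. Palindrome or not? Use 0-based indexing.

l=0 r=19: 'z'=='z', l++,r--
l=1 r=18: 'a'=='a', l++,r--
l=2 r=17: 'b'!='y', stop

not a palindrome (mismatch at 2,17)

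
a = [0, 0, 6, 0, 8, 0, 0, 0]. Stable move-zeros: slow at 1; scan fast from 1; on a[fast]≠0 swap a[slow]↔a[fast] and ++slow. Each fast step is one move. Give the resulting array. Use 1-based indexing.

(s=1,f=1) a[fast]=0 → fast++
(s=1,f=2) a[fast]=0 → fast++
(s=1,f=3) a[fast]=6≠0 swap→a[1]=6 → slow++,fast++
(s=2,f=4) a[fast]=0 → fast++
(s=2,f=5) a[fast]=8≠0 swap→a[2]=8 → slow++,fast++
(s=3,f=6) a[fast]=0 → fast++
(s=3,f=7) a[fast]=0 → fast++
(s=3,f=8) a[fast]=0 → fast++

[6, 8, 0, 0, 0, 0, 0, 0]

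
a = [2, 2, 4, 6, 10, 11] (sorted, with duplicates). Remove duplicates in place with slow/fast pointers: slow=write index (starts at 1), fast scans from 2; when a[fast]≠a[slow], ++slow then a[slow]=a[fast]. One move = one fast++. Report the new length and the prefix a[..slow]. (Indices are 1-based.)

slow=1 fast=2: a[fast]=2=a[slow] dup, fast++
slow=1 fast=3: a[fast]=4≠a[slow]=2 write a[2]=4, slow++,fast++
slow=2 fast=4: a[fast]=6≠a[slow]=4 write a[3]=6, slow++,fast++
slow=3 fast=5: a[fast]=10≠a[slow]=6 write a[4]=10, slow++,fast++
slow=4 fast=6: a[fast]=11≠a[slow]=10 write a[5]=11, slow++,fast++

length 5; prefix = [2, 4, 6, 10, 11]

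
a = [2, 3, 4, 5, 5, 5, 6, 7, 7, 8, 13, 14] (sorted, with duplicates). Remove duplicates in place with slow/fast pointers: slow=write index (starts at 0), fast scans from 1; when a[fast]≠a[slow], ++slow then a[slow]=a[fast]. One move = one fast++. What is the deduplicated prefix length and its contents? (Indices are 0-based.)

(s=0,f=1) a[fast]=3≠a[slow]=2 write a[1]=3 → slow++,fast++
(s=1,f=2) a[fast]=4≠a[slow]=3 write a[2]=4 → slow++,fast++
(s=2,f=3) a[fast]=5≠a[slow]=4 write a[3]=5 → slow++,fast++
(s=3,f=4) a[fast]=5=a[slow] dup → fast++
(s=3,f=5) a[fast]=5=a[slow] dup → fast++
(s=3,f=6) a[fast]=6≠a[slow]=5 write a[4]=6 → slow++,fast++
(s=4,f=7) a[fast]=7≠a[slow]=6 write a[5]=7 → slow++,fast++
(s=5,f=8) a[fast]=7=a[slow] dup → fast++
(s=5,f=9) a[fast]=8≠a[slow]=7 write a[6]=8 → slow++,fast++
(s=6,f=10) a[fast]=13≠a[slow]=8 write a[7]=13 → slow++,fast++
(s=7,f=11) a[fast]=14≠a[slow]=13 write a[8]=14 → slow++,fast++

length 9; prefix = [2, 3, 4, 5, 6, 7, 8, 13, 14]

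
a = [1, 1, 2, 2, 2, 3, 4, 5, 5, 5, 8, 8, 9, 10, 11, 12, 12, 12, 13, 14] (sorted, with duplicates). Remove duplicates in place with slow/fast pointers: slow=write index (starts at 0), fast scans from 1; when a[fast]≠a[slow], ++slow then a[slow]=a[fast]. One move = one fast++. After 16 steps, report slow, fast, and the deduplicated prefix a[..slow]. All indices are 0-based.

slow=9, fast=17, prefix=[1, 2, 3, 4, 5, 8, 9, 10, 11, 12]

slow=0 fast=1: a[fast]=1=a[slow] dup, fast++
slow=0 fast=2: a[fast]=2≠a[slow]=1 write a[1]=2, slow++,fast++
slow=1 fast=3: a[fast]=2=a[slow] dup, fast++
slow=1 fast=4: a[fast]=2=a[slow] dup, fast++
slow=1 fast=5: a[fast]=3≠a[slow]=2 write a[2]=3, slow++,fast++
slow=2 fast=6: a[fast]=4≠a[slow]=3 write a[3]=4, slow++,fast++
slow=3 fast=7: a[fast]=5≠a[slow]=4 write a[4]=5, slow++,fast++
slow=4 fast=8: a[fast]=5=a[slow] dup, fast++
slow=4 fast=9: a[fast]=5=a[slow] dup, fast++
slow=4 fast=10: a[fast]=8≠a[slow]=5 write a[5]=8, slow++,fast++
slow=5 fast=11: a[fast]=8=a[slow] dup, fast++
slow=5 fast=12: a[fast]=9≠a[slow]=8 write a[6]=9, slow++,fast++
slow=6 fast=13: a[fast]=10≠a[slow]=9 write a[7]=10, slow++,fast++
slow=7 fast=14: a[fast]=11≠a[slow]=10 write a[8]=11, slow++,fast++
slow=8 fast=15: a[fast]=12≠a[slow]=11 write a[9]=12, slow++,fast++
slow=9 fast=16: a[fast]=12=a[slow] dup, fast++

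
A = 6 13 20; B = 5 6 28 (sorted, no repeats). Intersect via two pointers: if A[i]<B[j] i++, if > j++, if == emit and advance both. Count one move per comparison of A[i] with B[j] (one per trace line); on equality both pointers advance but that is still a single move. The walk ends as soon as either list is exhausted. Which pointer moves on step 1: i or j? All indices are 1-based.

j

i=1 j=1: 6>5, j++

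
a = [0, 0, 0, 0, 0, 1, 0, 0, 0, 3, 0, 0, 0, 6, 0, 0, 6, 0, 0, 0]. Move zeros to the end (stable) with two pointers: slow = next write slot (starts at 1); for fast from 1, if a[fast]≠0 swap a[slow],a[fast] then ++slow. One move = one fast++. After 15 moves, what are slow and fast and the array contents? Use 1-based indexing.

slow=4, fast=16, a=[1, 3, 6, 0, 0, 0, 0, 0, 0, 0, 0, 0, 0, 0, 0, 0, 6, 0, 0, 0]

slow=1 fast=1: a[fast]=0, fast++
slow=1 fast=2: a[fast]=0, fast++
slow=1 fast=3: a[fast]=0, fast++
slow=1 fast=4: a[fast]=0, fast++
slow=1 fast=5: a[fast]=0, fast++
slow=1 fast=6: a[fast]=1≠0 swap→a[1]=1, slow++,fast++
slow=2 fast=7: a[fast]=0, fast++
slow=2 fast=8: a[fast]=0, fast++
slow=2 fast=9: a[fast]=0, fast++
slow=2 fast=10: a[fast]=3≠0 swap→a[2]=3, slow++,fast++
slow=3 fast=11: a[fast]=0, fast++
slow=3 fast=12: a[fast]=0, fast++
slow=3 fast=13: a[fast]=0, fast++
slow=3 fast=14: a[fast]=6≠0 swap→a[3]=6, slow++,fast++
slow=4 fast=15: a[fast]=0, fast++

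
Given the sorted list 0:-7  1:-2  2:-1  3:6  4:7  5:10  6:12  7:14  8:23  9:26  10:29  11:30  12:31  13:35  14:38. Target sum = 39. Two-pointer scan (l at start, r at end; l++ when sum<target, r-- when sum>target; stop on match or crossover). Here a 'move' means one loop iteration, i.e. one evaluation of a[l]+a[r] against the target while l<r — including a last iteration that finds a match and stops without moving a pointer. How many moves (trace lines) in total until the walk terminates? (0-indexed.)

[0,14] -7+38=31 <39 → l++
[1,14] -2+38=36 <39 → l++
[2,14] -1+38=37 <39 → l++
[3,14] 6+38=44 >39 → r--
[3,13] 6+35=41 >39 → r--
[3,12] 6+31=37 <39 → l++
[4,12] 7+31=38 <39 → l++
[5,12] 10+31=41 >39 → r--
[5,11] 10+30=40 >39 → r--
[5,10] 10+29=39 → found

10 moves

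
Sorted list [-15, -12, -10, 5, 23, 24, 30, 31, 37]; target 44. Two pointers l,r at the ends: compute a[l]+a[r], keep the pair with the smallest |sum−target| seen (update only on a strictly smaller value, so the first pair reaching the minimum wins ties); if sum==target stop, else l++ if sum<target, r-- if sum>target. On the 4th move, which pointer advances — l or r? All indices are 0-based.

l=0 r=8: -15+37=22 d=22 *, l++
l=1 r=8: -12+37=25 d=19 *, l++
l=2 r=8: -10+37=27 d=17 *, l++
l=3 r=8: 5+37=42 d=2 *, l++

l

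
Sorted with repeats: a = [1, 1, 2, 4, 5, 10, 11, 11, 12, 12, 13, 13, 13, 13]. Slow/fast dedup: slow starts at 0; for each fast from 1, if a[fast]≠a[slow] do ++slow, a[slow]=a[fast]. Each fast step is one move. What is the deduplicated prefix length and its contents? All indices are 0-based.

length 8; prefix = [1, 2, 4, 5, 10, 11, 12, 13]

(s=0,f=1) a[fast]=1=a[slow] dup → fast++
(s=0,f=2) a[fast]=2≠a[slow]=1 write a[1]=2 → slow++,fast++
(s=1,f=3) a[fast]=4≠a[slow]=2 write a[2]=4 → slow++,fast++
(s=2,f=4) a[fast]=5≠a[slow]=4 write a[3]=5 → slow++,fast++
(s=3,f=5) a[fast]=10≠a[slow]=5 write a[4]=10 → slow++,fast++
(s=4,f=6) a[fast]=11≠a[slow]=10 write a[5]=11 → slow++,fast++
(s=5,f=7) a[fast]=11=a[slow] dup → fast++
(s=5,f=8) a[fast]=12≠a[slow]=11 write a[6]=12 → slow++,fast++
(s=6,f=9) a[fast]=12=a[slow] dup → fast++
(s=6,f=10) a[fast]=13≠a[slow]=12 write a[7]=13 → slow++,fast++
(s=7,f=11) a[fast]=13=a[slow] dup → fast++
(s=7,f=12) a[fast]=13=a[slow] dup → fast++
(s=7,f=13) a[fast]=13=a[slow] dup → fast++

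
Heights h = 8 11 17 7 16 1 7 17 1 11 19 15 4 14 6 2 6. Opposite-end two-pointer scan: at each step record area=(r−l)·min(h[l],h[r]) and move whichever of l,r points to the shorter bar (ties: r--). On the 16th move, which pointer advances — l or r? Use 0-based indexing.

l

l=0 r=16: min(8,6)*16=96 best=96 *, r--
l=0 r=15: min(8,2)*15=30 best=96, r--
l=0 r=14: min(8,6)*14=84 best=96, r--
l=0 r=13: min(8,14)*13=104 best=104 *, l++
l=1 r=13: min(11,14)*12=132 best=132 *, l++
l=2 r=13: min(17,14)*11=154 best=154 *, r--
l=2 r=12: min(17,4)*10=40 best=154, r--
l=2 r=11: min(17,15)*9=135 best=154, r--
l=2 r=10: min(17,19)*8=136 best=154, l++
l=3 r=10: min(7,19)*7=49 best=154, l++
l=4 r=10: min(16,19)*6=96 best=154, l++
l=5 r=10: min(1,19)*5=5 best=154, l++
l=6 r=10: min(7,19)*4=28 best=154, l++
l=7 r=10: min(17,19)*3=51 best=154, l++
l=8 r=10: min(1,19)*2=2 best=154, l++
l=9 r=10: min(11,19)*1=11 best=154, l++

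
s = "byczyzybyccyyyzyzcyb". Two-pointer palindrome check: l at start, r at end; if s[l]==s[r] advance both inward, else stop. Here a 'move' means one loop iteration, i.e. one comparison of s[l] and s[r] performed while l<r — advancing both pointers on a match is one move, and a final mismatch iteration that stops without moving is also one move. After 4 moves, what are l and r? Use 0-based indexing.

l=4, r=15

l=0 r=19: 'b'=='b', l++,r--
l=1 r=18: 'y'=='y', l++,r--
l=2 r=17: 'c'=='c', l++,r--
l=3 r=16: 'z'=='z', l++,r--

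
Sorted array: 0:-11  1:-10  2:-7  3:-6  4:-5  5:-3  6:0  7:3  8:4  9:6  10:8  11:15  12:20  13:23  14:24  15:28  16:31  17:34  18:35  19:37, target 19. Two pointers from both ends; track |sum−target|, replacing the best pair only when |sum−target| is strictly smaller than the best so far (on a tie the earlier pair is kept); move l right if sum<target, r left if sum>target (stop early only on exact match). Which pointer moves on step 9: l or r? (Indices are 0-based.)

[0,19] -11+37=26 d=7 * → r--
[0,18] -11+35=24 d=5 * → r--
[0,17] -11+34=23 d=4 * → r--
[0,16] -11+31=20 d=1 * → r--
[0,15] -11+28=17 d=2 → l++
[1,15] -10+28=18 d=1 → l++
[2,15] -7+28=21 d=2 → r--
[2,14] -7+24=17 d=2 → l++
[3,14] -6+24=18 d=1 → l++

l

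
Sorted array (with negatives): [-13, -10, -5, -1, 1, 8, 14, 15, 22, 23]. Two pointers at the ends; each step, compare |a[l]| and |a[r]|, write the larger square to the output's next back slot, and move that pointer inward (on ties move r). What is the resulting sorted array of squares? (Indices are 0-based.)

[1, 1, 25, 64, 100, 169, 196, 225, 484, 529]

l=0 r=9: |-13|<=|23| out[9]=529, r--
l=0 r=8: |-13|<=|22| out[8]=484, r--
l=0 r=7: |-13|<=|15| out[7]=225, r--
l=0 r=6: |-13|<=|14| out[6]=196, r--
l=0 r=5: |-13|>|8| out[5]=169, l++
l=1 r=5: |-10|>|8| out[4]=100, l++
l=2 r=5: |-5|<=|8| out[3]=64, r--
l=2 r=4: |-5|>|1| out[2]=25, l++
l=3 r=4: |-1|<=|1| out[1]=1, r--
l=3 r=3: |-1|<=|-1| out[0]=1, r--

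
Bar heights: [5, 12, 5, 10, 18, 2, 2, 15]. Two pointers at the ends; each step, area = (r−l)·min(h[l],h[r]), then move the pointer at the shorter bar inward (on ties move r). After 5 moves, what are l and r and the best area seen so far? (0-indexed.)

l=0 r=7: min(5,15)*7=35 best=35 *, l++
l=1 r=7: min(12,15)*6=72 best=72 *, l++
l=2 r=7: min(5,15)*5=25 best=72, l++
l=3 r=7: min(10,15)*4=40 best=72, l++
l=4 r=7: min(18,15)*3=45 best=72, r--

l=4, r=6, best area=72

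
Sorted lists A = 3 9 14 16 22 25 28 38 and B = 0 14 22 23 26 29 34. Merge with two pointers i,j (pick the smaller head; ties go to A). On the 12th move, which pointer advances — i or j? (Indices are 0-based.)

i

[i=0,j=0] A[i]=3>B[j]=0 take 0 → j++
[i=0,j=1] A[i]=3<=B[j]=14 take 3 → i++
[i=1,j=1] A[i]=9<=B[j]=14 take 9 → i++
[i=2,j=1] A[i]=14<=B[j]=14 take 14 → i++
[i=3,j=1] A[i]=16>B[j]=14 take 14 → j++
[i=3,j=2] A[i]=16<=B[j]=22 take 16 → i++
[i=4,j=2] A[i]=22<=B[j]=22 take 22 → i++
[i=5,j=2] A[i]=25>B[j]=22 take 22 → j++
[i=5,j=3] A[i]=25>B[j]=23 take 23 → j++
[i=5,j=4] A[i]=25<=B[j]=26 take 25 → i++
[i=6,j=4] A[i]=28>B[j]=26 take 26 → j++
[i=6,j=5] A[i]=28<=B[j]=29 take 28 → i++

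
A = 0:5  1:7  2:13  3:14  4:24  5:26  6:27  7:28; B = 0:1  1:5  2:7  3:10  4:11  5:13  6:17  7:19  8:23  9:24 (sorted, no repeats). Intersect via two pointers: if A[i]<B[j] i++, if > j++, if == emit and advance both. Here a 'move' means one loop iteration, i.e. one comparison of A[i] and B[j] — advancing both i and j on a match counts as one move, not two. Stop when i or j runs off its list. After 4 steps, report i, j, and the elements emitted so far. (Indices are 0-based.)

i=0 j=0: 5>1, j++
i=0 j=1: 5==5 emit, i++,j++
i=1 j=2: 7==7 emit, i++,j++
i=2 j=3: 13>10, j++

i=2, j=4, emitted=[5, 7]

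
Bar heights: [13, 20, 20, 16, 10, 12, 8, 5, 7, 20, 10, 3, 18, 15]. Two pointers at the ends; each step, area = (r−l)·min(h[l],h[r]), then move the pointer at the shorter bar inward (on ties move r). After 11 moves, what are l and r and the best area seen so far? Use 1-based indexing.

l=2, r=4, best area=198

[1,14] min(13,15)*13=169 best=169 * → l++
[2,14] min(20,15)*12=180 best=180 * → r--
[2,13] min(20,18)*11=198 best=198 * → r--
[2,12] min(20,3)*10=30 best=198 → r--
[2,11] min(20,10)*9=90 best=198 → r--
[2,10] min(20,20)*8=160 best=198 → r--
[2,9] min(20,7)*7=49 best=198 → r--
[2,8] min(20,5)*6=30 best=198 → r--
[2,7] min(20,8)*5=40 best=198 → r--
[2,6] min(20,12)*4=48 best=198 → r--
[2,5] min(20,10)*3=30 best=198 → r--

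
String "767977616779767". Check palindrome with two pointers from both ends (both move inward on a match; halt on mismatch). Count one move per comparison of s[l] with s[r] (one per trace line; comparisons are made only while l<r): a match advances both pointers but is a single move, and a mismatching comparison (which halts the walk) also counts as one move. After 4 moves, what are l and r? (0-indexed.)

l=0 r=14: '7'=='7', l++,r--
l=1 r=13: '6'=='6', l++,r--
l=2 r=12: '7'=='7', l++,r--
l=3 r=11: '9'=='9', l++,r--

l=4, r=10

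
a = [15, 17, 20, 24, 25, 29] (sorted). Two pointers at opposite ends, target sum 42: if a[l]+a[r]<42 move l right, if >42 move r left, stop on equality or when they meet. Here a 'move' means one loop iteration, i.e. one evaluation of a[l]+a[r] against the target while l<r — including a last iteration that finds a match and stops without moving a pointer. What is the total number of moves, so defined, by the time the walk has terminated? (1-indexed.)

3 moves

l=1 r=6: 15+29=44 >42, r--
l=1 r=5: 15+25=40 <42, l++
l=2 r=5: 17+25=42, found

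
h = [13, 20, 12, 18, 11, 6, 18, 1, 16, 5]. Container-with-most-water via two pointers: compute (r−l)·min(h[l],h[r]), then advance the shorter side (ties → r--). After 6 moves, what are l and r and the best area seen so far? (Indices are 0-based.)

[0,9] min(13,5)*9=45 best=45 * → r--
[0,8] min(13,16)*8=104 best=104 * → l++
[1,8] min(20,16)*7=112 best=112 * → r--
[1,7] min(20,1)*6=6 best=112 → r--
[1,6] min(20,18)*5=90 best=112 → r--
[1,5] min(20,6)*4=24 best=112 → r--

l=1, r=4, best area=112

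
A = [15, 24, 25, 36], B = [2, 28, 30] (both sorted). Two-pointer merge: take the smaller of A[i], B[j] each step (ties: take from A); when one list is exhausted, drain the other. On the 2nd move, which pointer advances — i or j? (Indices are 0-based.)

i=0 j=0: A[i]=15>B[j]=2 take 2, j++
i=0 j=1: A[i]=15<=B[j]=28 take 15, i++

i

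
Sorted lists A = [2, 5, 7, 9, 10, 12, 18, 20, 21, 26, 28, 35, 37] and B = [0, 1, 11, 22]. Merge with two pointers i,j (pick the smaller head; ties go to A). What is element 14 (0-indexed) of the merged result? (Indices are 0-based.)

merged[14] = 28

i=0 j=0: A[i]=2>B[j]=0 take 0, j++
i=0 j=1: A[i]=2>B[j]=1 take 1, j++
i=0 j=2: A[i]=2<=B[j]=11 take 2, i++
i=1 j=2: A[i]=5<=B[j]=11 take 5, i++
i=2 j=2: A[i]=7<=B[j]=11 take 7, i++
i=3 j=2: A[i]=9<=B[j]=11 take 9, i++
i=4 j=2: A[i]=10<=B[j]=11 take 10, i++
i=5 j=2: A[i]=12>B[j]=11 take 11, j++
i=5 j=3: A[i]=12<=B[j]=22 take 12, i++
i=6 j=3: A[i]=18<=B[j]=22 take 18, i++
i=7 j=3: A[i]=20<=B[j]=22 take 20, i++
i=8 j=3: A[i]=21<=B[j]=22 take 21, i++
i=9 j=3: A[i]=26>B[j]=22 take 22, j++
i=9 j=4: B done, take A[i]=26, i++
i=10 j=4: B done, take A[i]=28, i++
i=11 j=4: B done, take A[i]=35, i++
i=12 j=4: B done, take A[i]=37, i++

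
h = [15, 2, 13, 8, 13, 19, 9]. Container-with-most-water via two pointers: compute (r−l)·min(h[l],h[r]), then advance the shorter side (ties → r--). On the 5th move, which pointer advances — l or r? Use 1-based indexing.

l

l=1 r=7: min(15,9)*6=54 best=54 *, r--
l=1 r=6: min(15,19)*5=75 best=75 *, l++
l=2 r=6: min(2,19)*4=8 best=75, l++
l=3 r=6: min(13,19)*3=39 best=75, l++
l=4 r=6: min(8,19)*2=16 best=75, l++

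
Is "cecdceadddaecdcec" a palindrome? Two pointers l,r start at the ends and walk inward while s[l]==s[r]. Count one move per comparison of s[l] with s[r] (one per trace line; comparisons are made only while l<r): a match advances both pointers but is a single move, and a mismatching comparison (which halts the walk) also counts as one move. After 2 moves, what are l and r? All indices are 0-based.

l=2, r=14

[0,16] 'c'=='c' → l++,r--
[1,15] 'e'=='e' → l++,r--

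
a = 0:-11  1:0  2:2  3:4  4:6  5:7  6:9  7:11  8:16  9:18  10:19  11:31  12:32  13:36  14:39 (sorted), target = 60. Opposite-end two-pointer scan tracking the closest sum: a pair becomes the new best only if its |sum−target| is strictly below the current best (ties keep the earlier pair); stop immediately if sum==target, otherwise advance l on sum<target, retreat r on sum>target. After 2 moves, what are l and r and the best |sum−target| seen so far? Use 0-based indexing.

[0,14] -11+39=28 d=32 * → l++
[1,14] 0+39=39 d=21 * → l++

l=2, r=14, best |Δ|=21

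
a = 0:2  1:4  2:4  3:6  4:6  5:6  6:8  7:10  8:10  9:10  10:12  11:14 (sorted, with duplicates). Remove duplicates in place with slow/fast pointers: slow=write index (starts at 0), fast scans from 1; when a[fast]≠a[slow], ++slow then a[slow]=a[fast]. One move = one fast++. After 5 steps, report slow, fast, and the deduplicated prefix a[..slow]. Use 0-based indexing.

slow=0 fast=1: a[fast]=4≠a[slow]=2 write a[1]=4, slow++,fast++
slow=1 fast=2: a[fast]=4=a[slow] dup, fast++
slow=1 fast=3: a[fast]=6≠a[slow]=4 write a[2]=6, slow++,fast++
slow=2 fast=4: a[fast]=6=a[slow] dup, fast++
slow=2 fast=5: a[fast]=6=a[slow] dup, fast++

slow=2, fast=6, prefix=[2, 4, 6]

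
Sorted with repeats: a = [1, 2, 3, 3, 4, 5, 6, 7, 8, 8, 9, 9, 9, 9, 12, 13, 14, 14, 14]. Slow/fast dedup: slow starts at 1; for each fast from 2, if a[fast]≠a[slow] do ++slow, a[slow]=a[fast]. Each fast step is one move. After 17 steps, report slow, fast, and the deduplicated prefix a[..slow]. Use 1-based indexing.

(s=1,f=2) a[fast]=2≠a[slow]=1 write a[2]=2 → slow++,fast++
(s=2,f=3) a[fast]=3≠a[slow]=2 write a[3]=3 → slow++,fast++
(s=3,f=4) a[fast]=3=a[slow] dup → fast++
(s=3,f=5) a[fast]=4≠a[slow]=3 write a[4]=4 → slow++,fast++
(s=4,f=6) a[fast]=5≠a[slow]=4 write a[5]=5 → slow++,fast++
(s=5,f=7) a[fast]=6≠a[slow]=5 write a[6]=6 → slow++,fast++
(s=6,f=8) a[fast]=7≠a[slow]=6 write a[7]=7 → slow++,fast++
(s=7,f=9) a[fast]=8≠a[slow]=7 write a[8]=8 → slow++,fast++
(s=8,f=10) a[fast]=8=a[slow] dup → fast++
(s=8,f=11) a[fast]=9≠a[slow]=8 write a[9]=9 → slow++,fast++
(s=9,f=12) a[fast]=9=a[slow] dup → fast++
(s=9,f=13) a[fast]=9=a[slow] dup → fast++
(s=9,f=14) a[fast]=9=a[slow] dup → fast++
(s=9,f=15) a[fast]=12≠a[slow]=9 write a[10]=12 → slow++,fast++
(s=10,f=16) a[fast]=13≠a[slow]=12 write a[11]=13 → slow++,fast++
(s=11,f=17) a[fast]=14≠a[slow]=13 write a[12]=14 → slow++,fast++
(s=12,f=18) a[fast]=14=a[slow] dup → fast++

slow=12, fast=19, prefix=[1, 2, 3, 4, 5, 6, 7, 8, 9, 12, 13, 14]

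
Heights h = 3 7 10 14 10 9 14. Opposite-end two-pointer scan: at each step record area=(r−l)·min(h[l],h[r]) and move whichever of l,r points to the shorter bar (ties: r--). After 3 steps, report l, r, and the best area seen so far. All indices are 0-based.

l=3, r=6, best area=40

[0,6] min(3,14)*6=18 best=18 * → l++
[1,6] min(7,14)*5=35 best=35 * → l++
[2,6] min(10,14)*4=40 best=40 * → l++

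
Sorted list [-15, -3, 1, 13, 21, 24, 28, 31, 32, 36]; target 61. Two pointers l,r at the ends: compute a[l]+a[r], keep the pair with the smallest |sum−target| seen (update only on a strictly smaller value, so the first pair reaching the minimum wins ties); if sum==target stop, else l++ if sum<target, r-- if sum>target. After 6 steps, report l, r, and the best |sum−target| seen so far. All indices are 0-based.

[0,9] -15+36=21 d=40 * → l++
[1,9] -3+36=33 d=28 * → l++
[2,9] 1+36=37 d=24 * → l++
[3,9] 13+36=49 d=12 * → l++
[4,9] 21+36=57 d=4 * → l++
[5,9] 24+36=60 d=1 * → l++

l=6, r=9, best |Δ|=1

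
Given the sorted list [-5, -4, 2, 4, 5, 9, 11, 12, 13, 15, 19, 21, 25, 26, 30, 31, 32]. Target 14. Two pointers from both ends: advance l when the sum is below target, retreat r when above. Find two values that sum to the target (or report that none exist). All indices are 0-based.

l=0 r=16: -5+32=27 >14, r--
l=0 r=15: -5+31=26 >14, r--
l=0 r=14: -5+30=25 >14, r--
l=0 r=13: -5+26=21 >14, r--
l=0 r=12: -5+25=20 >14, r--
l=0 r=11: -5+21=16 >14, r--
l=0 r=10: -5+19=14, found

(-5, 19)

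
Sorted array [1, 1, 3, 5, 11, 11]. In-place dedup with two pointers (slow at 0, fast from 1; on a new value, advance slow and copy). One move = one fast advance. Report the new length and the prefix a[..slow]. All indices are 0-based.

slow=0 fast=1: a[fast]=1=a[slow] dup, fast++
slow=0 fast=2: a[fast]=3≠a[slow]=1 write a[1]=3, slow++,fast++
slow=1 fast=3: a[fast]=5≠a[slow]=3 write a[2]=5, slow++,fast++
slow=2 fast=4: a[fast]=11≠a[slow]=5 write a[3]=11, slow++,fast++
slow=3 fast=5: a[fast]=11=a[slow] dup, fast++

length 4; prefix = [1, 3, 5, 11]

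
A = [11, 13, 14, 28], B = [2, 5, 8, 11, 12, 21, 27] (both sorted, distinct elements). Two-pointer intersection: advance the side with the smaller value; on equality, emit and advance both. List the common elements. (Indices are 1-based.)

intersection = [11]

i=1 j=1: 11>2, j++
i=1 j=2: 11>5, j++
i=1 j=3: 11>8, j++
i=1 j=4: 11==11 emit, i++,j++
i=2 j=5: 13>12, j++
i=2 j=6: 13<21, i++
i=3 j=6: 14<21, i++
i=4 j=6: 28>21, j++
i=4 j=7: 28>27, j++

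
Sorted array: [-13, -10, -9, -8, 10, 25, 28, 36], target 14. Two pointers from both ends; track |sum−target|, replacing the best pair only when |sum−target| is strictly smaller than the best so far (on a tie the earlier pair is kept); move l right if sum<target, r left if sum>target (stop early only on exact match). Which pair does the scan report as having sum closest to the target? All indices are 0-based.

[0,7] -13+36=23 d=9 * → r--
[0,6] -13+28=15 d=1 * → r--
[0,5] -13+25=12 d=2 → l++
[1,5] -10+25=15 d=1 → r--
[1,4] -10+10=0 d=14 → l++
[2,4] -9+10=1 d=13 → l++
[3,4] -8+10=2 d=12 → l++

pair (-13, 28) with sum 15 (|Δ|=1)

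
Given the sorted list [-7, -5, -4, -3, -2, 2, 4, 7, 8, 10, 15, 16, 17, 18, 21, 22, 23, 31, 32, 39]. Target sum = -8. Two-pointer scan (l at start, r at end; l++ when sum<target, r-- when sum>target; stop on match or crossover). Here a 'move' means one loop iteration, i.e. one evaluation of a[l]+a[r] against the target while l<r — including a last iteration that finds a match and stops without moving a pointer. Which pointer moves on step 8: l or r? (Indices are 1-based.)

r

l=1 r=20: -7+39=32 >-8, r--
l=1 r=19: -7+32=25 >-8, r--
l=1 r=18: -7+31=24 >-8, r--
l=1 r=17: -7+23=16 >-8, r--
l=1 r=16: -7+22=15 >-8, r--
l=1 r=15: -7+21=14 >-8, r--
l=1 r=14: -7+18=11 >-8, r--
l=1 r=13: -7+17=10 >-8, r--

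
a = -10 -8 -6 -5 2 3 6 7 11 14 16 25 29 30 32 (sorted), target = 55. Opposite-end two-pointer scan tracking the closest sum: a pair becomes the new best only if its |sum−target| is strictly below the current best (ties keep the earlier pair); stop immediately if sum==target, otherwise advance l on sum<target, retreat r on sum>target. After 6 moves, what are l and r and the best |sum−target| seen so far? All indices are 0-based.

l=0 r=14: -10+32=22 d=33 *, l++
l=1 r=14: -8+32=24 d=31 *, l++
l=2 r=14: -6+32=26 d=29 *, l++
l=3 r=14: -5+32=27 d=28 *, l++
l=4 r=14: 2+32=34 d=21 *, l++
l=5 r=14: 3+32=35 d=20 *, l++

l=6, r=14, best |Δ|=20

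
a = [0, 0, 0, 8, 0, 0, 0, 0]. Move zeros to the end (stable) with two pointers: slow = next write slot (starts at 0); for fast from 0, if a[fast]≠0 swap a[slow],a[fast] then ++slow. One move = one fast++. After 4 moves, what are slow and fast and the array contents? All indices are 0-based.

slow=1, fast=4, a=[8, 0, 0, 0, 0, 0, 0, 0]

slow=0 fast=0: a[fast]=0, fast++
slow=0 fast=1: a[fast]=0, fast++
slow=0 fast=2: a[fast]=0, fast++
slow=0 fast=3: a[fast]=8≠0 swap→a[0]=8, slow++,fast++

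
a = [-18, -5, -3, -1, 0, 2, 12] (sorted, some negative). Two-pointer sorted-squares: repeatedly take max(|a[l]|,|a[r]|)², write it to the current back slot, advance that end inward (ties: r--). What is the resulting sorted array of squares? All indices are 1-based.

[0, 1, 4, 9, 25, 144, 324]

[1,7] |-18|>|12| out[7]=324 → l++
[2,7] |-5|<=|12| out[6]=144 → r--
[2,6] |-5|>|2| out[5]=25 → l++
[3,6] |-3|>|2| out[4]=9 → l++
[4,6] |-1|<=|2| out[3]=4 → r--
[4,5] |-1|>|0| out[2]=1 → l++
[5,5] |0|<=|0| out[1]=0 → r--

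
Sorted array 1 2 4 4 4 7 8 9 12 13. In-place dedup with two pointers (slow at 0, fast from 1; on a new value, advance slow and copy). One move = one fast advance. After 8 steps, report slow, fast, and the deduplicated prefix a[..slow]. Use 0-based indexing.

(s=0,f=1) a[fast]=2≠a[slow]=1 write a[1]=2 → slow++,fast++
(s=1,f=2) a[fast]=4≠a[slow]=2 write a[2]=4 → slow++,fast++
(s=2,f=3) a[fast]=4=a[slow] dup → fast++
(s=2,f=4) a[fast]=4=a[slow] dup → fast++
(s=2,f=5) a[fast]=7≠a[slow]=4 write a[3]=7 → slow++,fast++
(s=3,f=6) a[fast]=8≠a[slow]=7 write a[4]=8 → slow++,fast++
(s=4,f=7) a[fast]=9≠a[slow]=8 write a[5]=9 → slow++,fast++
(s=5,f=8) a[fast]=12≠a[slow]=9 write a[6]=12 → slow++,fast++

slow=6, fast=9, prefix=[1, 2, 4, 7, 8, 9, 12]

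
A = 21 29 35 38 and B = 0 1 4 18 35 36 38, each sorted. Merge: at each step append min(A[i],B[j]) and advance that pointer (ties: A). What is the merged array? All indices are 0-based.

[0, 1, 4, 18, 21, 29, 35, 35, 36, 38, 38]

[i=0,j=0] A[i]=21>B[j]=0 take 0 → j++
[i=0,j=1] A[i]=21>B[j]=1 take 1 → j++
[i=0,j=2] A[i]=21>B[j]=4 take 4 → j++
[i=0,j=3] A[i]=21>B[j]=18 take 18 → j++
[i=0,j=4] A[i]=21<=B[j]=35 take 21 → i++
[i=1,j=4] A[i]=29<=B[j]=35 take 29 → i++
[i=2,j=4] A[i]=35<=B[j]=35 take 35 → i++
[i=3,j=4] A[i]=38>B[j]=35 take 35 → j++
[i=3,j=5] A[i]=38>B[j]=36 take 36 → j++
[i=3,j=6] A[i]=38<=B[j]=38 take 38 → i++
[i=4,j=6] A done, take B[j]=38 → j++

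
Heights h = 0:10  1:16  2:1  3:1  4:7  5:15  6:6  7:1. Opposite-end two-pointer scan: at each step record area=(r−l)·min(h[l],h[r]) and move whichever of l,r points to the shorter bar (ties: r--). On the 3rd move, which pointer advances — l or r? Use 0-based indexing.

l

l=0 r=7: min(10,1)*7=7 best=7 *, r--
l=0 r=6: min(10,6)*6=36 best=36 *, r--
l=0 r=5: min(10,15)*5=50 best=50 *, l++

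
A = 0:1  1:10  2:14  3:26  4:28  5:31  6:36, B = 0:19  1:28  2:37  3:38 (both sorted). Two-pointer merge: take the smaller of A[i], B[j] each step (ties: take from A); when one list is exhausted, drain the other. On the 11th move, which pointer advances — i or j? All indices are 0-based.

[i=0,j=0] A[i]=1<=B[j]=19 take 1 → i++
[i=1,j=0] A[i]=10<=B[j]=19 take 10 → i++
[i=2,j=0] A[i]=14<=B[j]=19 take 14 → i++
[i=3,j=0] A[i]=26>B[j]=19 take 19 → j++
[i=3,j=1] A[i]=26<=B[j]=28 take 26 → i++
[i=4,j=1] A[i]=28<=B[j]=28 take 28 → i++
[i=5,j=1] A[i]=31>B[j]=28 take 28 → j++
[i=5,j=2] A[i]=31<=B[j]=37 take 31 → i++
[i=6,j=2] A[i]=36<=B[j]=37 take 36 → i++
[i=7,j=2] A done, take B[j]=37 → j++
[i=7,j=3] A done, take B[j]=38 → j++

j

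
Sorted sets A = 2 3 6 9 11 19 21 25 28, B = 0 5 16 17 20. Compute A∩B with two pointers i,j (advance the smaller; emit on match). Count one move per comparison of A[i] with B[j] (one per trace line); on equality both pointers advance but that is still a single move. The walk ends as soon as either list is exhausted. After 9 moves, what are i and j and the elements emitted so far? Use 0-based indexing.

i=0 j=0: 2>0, j++
i=0 j=1: 2<5, i++
i=1 j=1: 3<5, i++
i=2 j=1: 6>5, j++
i=2 j=2: 6<16, i++
i=3 j=2: 9<16, i++
i=4 j=2: 11<16, i++
i=5 j=2: 19>16, j++
i=5 j=3: 19>17, j++

i=5, j=4, emitted=[]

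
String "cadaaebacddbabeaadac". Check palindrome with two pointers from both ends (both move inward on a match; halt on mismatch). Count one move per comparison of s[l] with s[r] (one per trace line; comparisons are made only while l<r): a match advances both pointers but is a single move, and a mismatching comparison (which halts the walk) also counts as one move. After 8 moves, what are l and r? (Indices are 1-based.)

l=1 r=20: 'c'=='c', l++,r--
l=2 r=19: 'a'=='a', l++,r--
l=3 r=18: 'd'=='d', l++,r--
l=4 r=17: 'a'=='a', l++,r--
l=5 r=16: 'a'=='a', l++,r--
l=6 r=15: 'e'=='e', l++,r--
l=7 r=14: 'b'=='b', l++,r--
l=8 r=13: 'a'=='a', l++,r--

l=9, r=12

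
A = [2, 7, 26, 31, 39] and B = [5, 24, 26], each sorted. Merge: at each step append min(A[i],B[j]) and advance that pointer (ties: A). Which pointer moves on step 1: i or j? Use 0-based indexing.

i

[i=0,j=0] A[i]=2<=B[j]=5 take 2 → i++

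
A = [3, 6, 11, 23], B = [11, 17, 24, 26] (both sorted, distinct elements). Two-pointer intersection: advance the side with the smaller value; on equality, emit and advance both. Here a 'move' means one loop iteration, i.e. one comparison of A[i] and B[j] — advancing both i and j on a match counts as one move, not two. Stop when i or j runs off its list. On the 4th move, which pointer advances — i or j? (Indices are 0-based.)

j

[i=0,j=0] 3<11 → i++
[i=1,j=0] 6<11 → i++
[i=2,j=0] 11==11 emit → i++,j++
[i=3,j=1] 23>17 → j++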